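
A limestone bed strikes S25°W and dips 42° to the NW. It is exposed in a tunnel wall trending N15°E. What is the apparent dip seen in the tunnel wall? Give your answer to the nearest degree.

9°

The strike is S25°W and the section trends N15°E; the acute angle between them is β = 10°.
tan α = tan 42° × sin 10° = 0.9004 × 0.1736 = 0.1564
α = arctan(0.1564) = 8.89°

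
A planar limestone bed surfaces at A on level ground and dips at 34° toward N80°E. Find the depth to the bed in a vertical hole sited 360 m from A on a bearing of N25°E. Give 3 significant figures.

139 m

The hole lies 55° from the dip direction, so the down-dip offset is 360 × cos 55° = 206.49 m.
Depth = down-dip offset × tan(dip) = 206.49 × tan 34° = 206.49 × 0.6745
Depth = 139.28 m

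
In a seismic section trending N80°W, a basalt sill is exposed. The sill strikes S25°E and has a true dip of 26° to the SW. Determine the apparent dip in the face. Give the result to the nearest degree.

22°

The section lies 55° from the strike.
tan(apparent dip) = tan 26° · sin 55° = 0.3995
apparent dip = arctan 0.3995 = 21.78°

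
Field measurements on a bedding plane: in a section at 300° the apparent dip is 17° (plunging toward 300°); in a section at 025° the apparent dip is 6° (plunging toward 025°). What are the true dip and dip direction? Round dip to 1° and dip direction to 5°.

true dip 18°, dip direction 315°

Represent each trace as a vector plunging at its apparent dip toward its trend (east-north-up frame): v₁ = (-0.828, 0.478, -0.292), v₂ = (0.420, 0.901, -0.105).
The plane normal is n = v₁ × v₂ ∝ (-0.214, 0.209, 0.947).
Dip δ = arctan(|n_h|/n_z) = arctan(0.299/0.947) = 17.5°.
Dip direction = azimuth of (n_x, n_y) = atan2(-0.214, 0.209) = 314°.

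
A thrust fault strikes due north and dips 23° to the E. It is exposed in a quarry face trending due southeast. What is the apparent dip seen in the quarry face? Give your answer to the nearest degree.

17°

The section lies 45° from the strike.
tan(apparent dip) = tan 23° · sin 45° = 0.3001
apparent dip = arctan 0.3001 = 16.71°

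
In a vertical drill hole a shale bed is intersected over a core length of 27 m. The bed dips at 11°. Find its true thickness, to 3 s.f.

26.5 m

True thickness t = h · cos(dip) = 27 × cos 11°
t = 27 × 0.9816 = 26.504 m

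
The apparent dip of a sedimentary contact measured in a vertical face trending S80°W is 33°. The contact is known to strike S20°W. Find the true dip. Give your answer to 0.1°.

The section is 60° from the strike.
tan δ = tan α / sin β = tan 33° / sin 60° = 0.6494 / 0.8660 = 0.7499
true dip = arctan 0.7499 = 36.87°

36.9°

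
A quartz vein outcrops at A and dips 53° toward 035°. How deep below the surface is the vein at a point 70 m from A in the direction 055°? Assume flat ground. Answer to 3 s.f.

The hole lies 20° from the dip direction, so the down-dip offset is 70 × cos 20° = 65.78 m.
Depth = down-dip offset × tan(dip) = 65.78 × tan 53° = 65.78 × 1.3270
Depth = 87.29 m

87.3 m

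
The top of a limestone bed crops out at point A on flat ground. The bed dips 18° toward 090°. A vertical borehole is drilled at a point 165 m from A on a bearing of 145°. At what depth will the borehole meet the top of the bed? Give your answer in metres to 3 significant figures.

The hole lies 55° from the dip direction, so the down-dip offset is 165 × cos 55° = 94.64 m.
Depth = down-dip offset × tan(dip) = 94.64 × tan 18° = 94.64 × 0.3249
Depth = 30.75 m

30.8 m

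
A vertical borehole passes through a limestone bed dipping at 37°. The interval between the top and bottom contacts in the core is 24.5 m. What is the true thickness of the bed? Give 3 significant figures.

19.6 m

True thickness t = h · cos(dip) = 24.5 × cos 37°
t = 24.5 × 0.7986 = 19.567 m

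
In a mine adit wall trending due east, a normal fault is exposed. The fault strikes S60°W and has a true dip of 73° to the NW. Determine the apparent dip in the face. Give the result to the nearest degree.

59°

Angle between strike (S60°W) and section (due east): β = 30°.
tan(apparent dip) = tan 73° · sin 30° = 1.6354
α = arctan(1.6354) = 58.56°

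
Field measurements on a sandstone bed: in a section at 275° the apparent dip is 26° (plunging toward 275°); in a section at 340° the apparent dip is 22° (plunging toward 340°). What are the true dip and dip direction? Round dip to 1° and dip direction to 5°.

true dip 28°, dip direction 300°

Each apparent-dip line lies in the plane. As unit vectors (x east, y north, z up), v₁ plunges 26°→275° and v₂ plunges 22°→340°.
n = v₁ × v₂ = (-0.353, 0.196, 0.755) (taken with n_z > 0).
tan δ = √(n_x²+n_y²)/n_z = 0.404/0.755, so δ = 28.1°.
Dip direction = atan2(-0.353, 0.196) = 299° (azimuth of n's horizontal projection).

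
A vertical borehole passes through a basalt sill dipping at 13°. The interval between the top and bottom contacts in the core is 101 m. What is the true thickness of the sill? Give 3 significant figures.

98.4 m

True thickness t = h · cos(dip) = 101 × cos 13°
t = 101 × 0.9744 = 98.411 m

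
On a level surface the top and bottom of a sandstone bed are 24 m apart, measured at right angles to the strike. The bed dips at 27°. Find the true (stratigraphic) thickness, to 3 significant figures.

10.9 m

True thickness t = w · sin(dip) = 24 × sin 27°
t = 24 × 0.4540 = 10.896 m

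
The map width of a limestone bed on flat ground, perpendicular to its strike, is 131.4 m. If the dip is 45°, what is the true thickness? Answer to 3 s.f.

92.9 m

True thickness t = w · sin(dip) = 131.4 × sin 45°
t = 131.4 × 0.7071 = 92.914 m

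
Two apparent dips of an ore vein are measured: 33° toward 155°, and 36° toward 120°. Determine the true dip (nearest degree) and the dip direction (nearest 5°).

true dip 36°, dip direction 125°

Represent each trace as a vector plunging at its apparent dip toward its trend (east-north-up frame): v₁ = (0.354, -0.760, -0.545), v₂ = (0.701, -0.405, -0.588).
n = v₁ × v₂ = (0.226, -0.173, 0.389) (taken with n_z > 0).
Dip δ = arctan(|n_h|/n_z) = arctan(0.285/0.389) = 36.2°.
Dip direction = azimuth of (n_x, n_y) = atan2(0.226, -0.173) = 127°.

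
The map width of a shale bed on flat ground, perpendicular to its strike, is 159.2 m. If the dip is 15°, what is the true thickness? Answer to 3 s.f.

True thickness t = w · sin(dip) = 159.2 × sin 15°
t = 159.2 × 0.2588 = 41.204 m

41.2 m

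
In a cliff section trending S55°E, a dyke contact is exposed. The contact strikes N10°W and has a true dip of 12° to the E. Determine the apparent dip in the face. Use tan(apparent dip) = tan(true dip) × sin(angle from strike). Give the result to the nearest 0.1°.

The strike is N10°W and the section trends S55°E; the acute angle between them is β = 45°.
tan(apparent dip) = tan 12° · sin 45° = 0.1503
α = arctan(0.1503) = 8.55°

8.5°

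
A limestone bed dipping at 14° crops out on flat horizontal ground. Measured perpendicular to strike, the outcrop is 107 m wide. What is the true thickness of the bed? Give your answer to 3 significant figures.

True thickness t = w · sin(dip) = 107 × sin 14°
t = 107 × 0.2419 = 25.886 m

25.9 m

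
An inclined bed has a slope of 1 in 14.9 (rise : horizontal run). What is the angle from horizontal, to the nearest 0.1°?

tan θ = 1/14.9 = 0.0671
θ = arctan(0.0671) = 3.84°

3.8°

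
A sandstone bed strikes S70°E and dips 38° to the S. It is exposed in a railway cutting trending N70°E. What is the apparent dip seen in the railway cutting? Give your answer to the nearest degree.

27°

The section lies 40° from the strike.
tan α = tan 38° × sin 40° = 0.7813 × 0.6428 = 0.5022
apparent dip = arctan 0.5022 = 26.67°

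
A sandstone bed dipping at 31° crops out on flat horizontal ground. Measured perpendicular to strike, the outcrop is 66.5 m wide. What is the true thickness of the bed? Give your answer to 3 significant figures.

34.3 m

True thickness t = w · sin(dip) = 66.5 × sin 31°
t = 66.5 × 0.5150 = 34.250 m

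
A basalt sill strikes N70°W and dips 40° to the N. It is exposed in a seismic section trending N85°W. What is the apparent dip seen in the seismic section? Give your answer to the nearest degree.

12°

The strike is N70°W and the section trends N85°W; the acute angle between them is β = 15°.
tan α = tan 40° × sin 15° = 0.8391 × 0.2588 = 0.2172
apparent dip = arctan 0.2172 = 12.25°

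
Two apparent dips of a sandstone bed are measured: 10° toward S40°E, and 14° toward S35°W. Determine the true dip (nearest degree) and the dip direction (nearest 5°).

Represent each trace as a vector plunging at its apparent dip toward its trend (east-north-up frame): v₁ = (0.633, -0.754, -0.174), v₂ = (-0.557, -0.795, -0.242).
n = v₁ × v₂ = (-0.044, -0.250, 0.923) (taken with n_z > 0).
True dip = arccos(n_z / |n|) = arccos(0.9642) = 15.4°.
Dip direction = atan2(-0.044, -0.250) = 190° (azimuth of n's horizontal projection).

true dip 15°, dip direction 190°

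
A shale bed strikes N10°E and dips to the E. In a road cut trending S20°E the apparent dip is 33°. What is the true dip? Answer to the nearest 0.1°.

52.4°

The section is 30° from the strike.
tan δ = tan α / sin β = tan 33° / sin 30° = 0.6494 / 0.5000 = 1.2988
δ = arctan(1.2988) = 52.41°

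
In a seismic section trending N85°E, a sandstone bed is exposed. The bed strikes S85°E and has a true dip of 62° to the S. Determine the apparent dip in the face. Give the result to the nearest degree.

Angle between strike (S85°E) and section (N85°E): β = 10°.
tan(apparent dip) = tan 62° · sin 10° = 0.3266
α = arctan(0.3266) = 18.09°

18°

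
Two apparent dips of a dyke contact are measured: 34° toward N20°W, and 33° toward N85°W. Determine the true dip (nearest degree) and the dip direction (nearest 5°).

true dip 38°, dip direction 310°

Each apparent-dip line lies in the plane. As unit vectors (x east, y north, z up), v₁ plunges 34°→N20°W and v₂ plunges 33°→N85°W.
The plane normal is n = v₁ × v₂ ∝ (-0.383, 0.313, 0.630).
Dip δ = arctan(|n_h|/n_z) = arctan(0.495/0.630) = 38.1°.
Dip direction = atan2(-0.383, 0.313) = 309° (azimuth of n's horizontal projection).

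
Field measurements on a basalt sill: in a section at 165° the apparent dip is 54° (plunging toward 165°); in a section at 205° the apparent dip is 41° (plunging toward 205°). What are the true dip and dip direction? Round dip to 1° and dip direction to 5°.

true dip 55°, dip direction 155°

Each apparent-dip line lies in the plane. As unit vectors (x east, y north, z up), v₁ plunges 54°→165° and v₂ plunges 41°→205°.
n = v₁ × v₂ = (0.181, -0.358, 0.285) (taken with n_z > 0).
tan δ = √(n_x²+n_y²)/n_z = 0.401/0.285, so δ = 54.6°.
The horizontal component of n points toward azimuth atan2(n_x, n_y) = 153°, the dip direction.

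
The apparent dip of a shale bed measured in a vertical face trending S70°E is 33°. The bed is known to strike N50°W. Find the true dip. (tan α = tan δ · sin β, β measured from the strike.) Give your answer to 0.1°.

62.2°

β = acute angle between strike N50°W and section S70°E = 20°.
tan(true dip) = tan 33° / sin 20° = 1.8987
δ = arctan(1.8987) = 62.23°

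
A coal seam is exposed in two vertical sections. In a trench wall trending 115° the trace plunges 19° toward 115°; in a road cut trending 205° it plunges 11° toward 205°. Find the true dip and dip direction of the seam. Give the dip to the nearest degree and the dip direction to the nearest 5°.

The two traces are lines in the plane: v₁ = (sin 115°·cos 19°, cos 115°·cos 19°, −sin 19°), v₂ = (sin 205°·cos 11°, cos 205°·cos 11°, −sin 11°).
n = v₁ × v₂ = (0.213, -0.299, 0.928) (taken with n_z > 0).
True dip = arccos(n_z / |n|) = arccos(0.9299) = 21.6°.
Dip direction = azimuth of (n_x, n_y) = atan2(0.213, -0.299) = 144°.

true dip 22°, dip direction 145°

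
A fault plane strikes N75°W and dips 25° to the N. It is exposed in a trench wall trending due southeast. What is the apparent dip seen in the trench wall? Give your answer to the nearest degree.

13°

Angle between strike (N75°W) and section (due southeast): β = 30°.
tan α = tan 25° × sin 30° = 0.4663 × 0.5000 = 0.2332
α = arctan(0.2332) = 13.12°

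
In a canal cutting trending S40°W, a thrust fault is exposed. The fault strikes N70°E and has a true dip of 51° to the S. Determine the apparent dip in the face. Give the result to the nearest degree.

Angle between strike (N70°E) and section (S40°W): β = 30°.
tan α = tan 51° × sin 30° = 1.2349 × 0.5000 = 0.6174
α = arctan(0.6174) = 31.69°

32°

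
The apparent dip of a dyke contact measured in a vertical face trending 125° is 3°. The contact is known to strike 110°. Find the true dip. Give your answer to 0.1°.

β = acute angle between strike 110° and section 125° = 15°.
tan(true dip) = tan 3° / sin 15° = 0.2025
δ = arctan(0.2025) = 11.45°

11.4°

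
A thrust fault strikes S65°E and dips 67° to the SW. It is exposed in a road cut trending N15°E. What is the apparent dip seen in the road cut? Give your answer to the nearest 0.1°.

66.7°

The section lies 80° from the strike.
tan(apparent dip) = tan 67° · sin 80° = 2.3201
α = arctan(2.3201) = 66.68°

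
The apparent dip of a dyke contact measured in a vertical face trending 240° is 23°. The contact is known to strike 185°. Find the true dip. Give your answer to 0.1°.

β = acute angle between strike 185° and section 240° = 55°.
tan(true dip) = tan 23° / sin 55° = 0.5182
true dip = arctan 0.5182 = 27.39°

27.4°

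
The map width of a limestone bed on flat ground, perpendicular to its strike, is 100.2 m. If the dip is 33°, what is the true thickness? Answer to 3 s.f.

True thickness t = w · sin(dip) = 100.2 × sin 33°
t = 100.2 × 0.5446 = 54.573 m

54.6 m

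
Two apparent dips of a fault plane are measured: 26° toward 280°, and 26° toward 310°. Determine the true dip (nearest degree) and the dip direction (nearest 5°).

Each apparent-dip line lies in the plane. As unit vectors (x east, y north, z up), v₁ plunges 26°→280° and v₂ plunges 26°→310°.
n = v₁ × v₂ = (-0.185, 0.086, 0.404) (taken with n_z > 0).
Dip δ = arctan(|n_h|/n_z) = arctan(0.204/0.404) = 26.8°.
The horizontal component of n points toward azimuth atan2(n_x, n_y) = 295°, the dip direction.

true dip 27°, dip direction 295°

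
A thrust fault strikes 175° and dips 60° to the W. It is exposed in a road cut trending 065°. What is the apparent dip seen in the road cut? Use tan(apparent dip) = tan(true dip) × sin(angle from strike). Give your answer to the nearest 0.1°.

58.4°

The section lies 70° from the strike.
tan α = tan 60° × sin 70° = 1.7321 × 0.9397 = 1.6276
α = arctan(1.6276) = 58.43°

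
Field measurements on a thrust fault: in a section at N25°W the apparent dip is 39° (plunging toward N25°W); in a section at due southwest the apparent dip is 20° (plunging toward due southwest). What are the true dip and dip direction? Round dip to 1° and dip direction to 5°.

true dip 47°, dip direction 295°

Each apparent-dip line lies in the plane. As unit vectors (x east, y north, z up), v₁ plunges 39°→N25°W and v₂ plunges 20°→due southwest.
Cross product v₁ × v₂ gives the pole to the plane: n ∝ (-0.659, 0.306, 0.686).
Dip δ = arctan(|n_h|/n_z) = arctan(0.727/0.686) = 46.6°.
Dip direction = atan2(-0.659, 0.306) = 295° (azimuth of n's horizontal projection).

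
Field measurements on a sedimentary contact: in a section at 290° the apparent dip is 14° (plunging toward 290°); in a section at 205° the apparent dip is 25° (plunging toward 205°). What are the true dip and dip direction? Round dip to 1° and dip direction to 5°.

The two traces are lines in the plane: v₁ = (sin 290°·cos 14°, cos 290°·cos 14°, −sin 14°), v₂ = (sin 205°·cos 25°, cos 205°·cos 25°, −sin 25°).
Cross product v₁ × v₂ gives the pole to the plane: n ∝ (-0.339, -0.293, 0.876).
True dip = arccos(n_z / |n|) = arccos(0.8904) = 27.1°.
The horizontal component of n points toward azimuth atan2(n_x, n_y) = 229°, the dip direction.

true dip 27°, dip direction 230°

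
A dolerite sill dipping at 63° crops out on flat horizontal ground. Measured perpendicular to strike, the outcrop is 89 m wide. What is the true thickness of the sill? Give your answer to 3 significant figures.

79.3 m

True thickness t = w · sin(dip) = 89 × sin 63°
t = 89 × 0.8910 = 79.300 m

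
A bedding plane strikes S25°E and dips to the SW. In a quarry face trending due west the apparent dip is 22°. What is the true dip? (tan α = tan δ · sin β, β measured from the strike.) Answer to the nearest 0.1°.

The section is 65° from the strike.
tan(true dip) = tan 22° / sin 65° = 0.4458
true dip = arctan 0.4458 = 24.03°

24.0°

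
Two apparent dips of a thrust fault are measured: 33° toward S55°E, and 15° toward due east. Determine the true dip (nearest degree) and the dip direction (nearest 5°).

true dip 39°, dip direction 160°

Represent each trace as a vector plunging at its apparent dip toward its trend (east-north-up frame): v₁ = (0.687, -0.481, -0.545), v₂ = (0.966, 0.000, -0.259).
The plane normal is n = v₁ × v₂ ∝ (0.125, -0.348, 0.465).
Dip δ = arctan(|n_h|/n_z) = arctan(0.370/0.465) = 38.5°.
Dip direction = atan2(0.125, -0.348) = 160° (azimuth of n's horizontal projection).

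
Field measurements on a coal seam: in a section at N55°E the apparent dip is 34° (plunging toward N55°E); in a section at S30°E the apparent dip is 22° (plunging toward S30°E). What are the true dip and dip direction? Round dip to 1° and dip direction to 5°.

The two traces are lines in the plane: v₁ = (sin 55°·cos 34°, cos 55°·cos 34°, −sin 34°), v₂ = (sin 150°·cos 22°, cos 150°·cos 22°, −sin 22°).
Cross product v₁ × v₂ gives the pole to the plane: n ∝ (0.627, 0.005, 0.766).
True dip = arccos(n_z / |n|) = arccos(0.7736) = 39.3°.
Dip direction = azimuth of (n_x, n_y) = atan2(0.627, 0.005) = 90°.

true dip 39°, dip direction 090°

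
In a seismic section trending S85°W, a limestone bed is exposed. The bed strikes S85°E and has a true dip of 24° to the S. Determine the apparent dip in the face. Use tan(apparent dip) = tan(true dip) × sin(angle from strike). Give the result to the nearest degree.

Angle between strike (S85°E) and section (S85°W): β = 10°.
tan(apparent dip) = tan 24° · sin 10° = 0.0773
α = arctan(0.0773) = 4.42°

4°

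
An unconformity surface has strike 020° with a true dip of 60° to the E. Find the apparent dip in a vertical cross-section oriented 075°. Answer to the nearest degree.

The strike is 020° and the section trends 075°; the acute angle between them is β = 55°.
tan(apparent dip) = tan 60° · sin 55° = 1.4188
apparent dip = arctan 1.4188 = 54.82°

55°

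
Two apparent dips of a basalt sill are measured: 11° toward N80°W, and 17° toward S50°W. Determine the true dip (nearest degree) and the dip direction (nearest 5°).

true dip 17°, dip direction 230°

Each apparent-dip line lies in the plane. As unit vectors (x east, y north, z up), v₁ plunges 11°→N80°W and v₂ plunges 17°→S50°W.
Cross product v₁ × v₂ gives the pole to the plane: n ∝ (-0.167, -0.143, 0.719).
tan δ = √(n_x²+n_y²)/n_z = 0.220/0.719, so δ = 17.0°.
Dip direction = atan2(-0.167, -0.143) = 229° (azimuth of n's horizontal projection).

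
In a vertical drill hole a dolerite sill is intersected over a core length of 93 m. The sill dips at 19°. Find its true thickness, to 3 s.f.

87.9 m

True thickness t = h · cos(dip) = 93 × cos 19°
t = 93 × 0.9455 = 87.933 m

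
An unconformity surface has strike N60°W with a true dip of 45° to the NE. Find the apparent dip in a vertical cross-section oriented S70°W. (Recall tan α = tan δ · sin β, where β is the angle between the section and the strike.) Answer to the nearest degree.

37°

The section lies 50° from the strike.
tan α = tan 45° × sin 50° = 1.0000 × 0.7660 = 0.7660
α = arctan(0.7660) = 37.45°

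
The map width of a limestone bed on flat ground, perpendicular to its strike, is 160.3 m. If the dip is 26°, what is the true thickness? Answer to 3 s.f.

True thickness t = w · sin(dip) = 160.3 × sin 26°
t = 160.3 × 0.4384 = 70.271 m

70.3 m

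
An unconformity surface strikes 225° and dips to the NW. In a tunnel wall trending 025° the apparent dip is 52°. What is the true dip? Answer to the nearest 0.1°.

75.0°

β = acute angle between strike 225° and section 025° = 20°.
tan(true dip) = tan 52° / sin 20° = 3.7423
true dip = arctan 3.7423 = 75.04°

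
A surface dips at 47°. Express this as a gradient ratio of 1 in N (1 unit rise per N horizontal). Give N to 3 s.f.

1 in 0.933

1 : N means tan θ = 1/N, so N = 1/tan 47° = 1/1.0724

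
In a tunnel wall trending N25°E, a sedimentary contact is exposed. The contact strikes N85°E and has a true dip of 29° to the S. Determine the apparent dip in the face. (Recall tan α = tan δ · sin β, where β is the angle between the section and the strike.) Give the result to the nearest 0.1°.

Angle between strike (N85°E) and section (N25°E): β = 60°.
tan(apparent dip) = tan 29° · sin 60° = 0.4800
apparent dip = arctan 0.4800 = 25.64°

25.6°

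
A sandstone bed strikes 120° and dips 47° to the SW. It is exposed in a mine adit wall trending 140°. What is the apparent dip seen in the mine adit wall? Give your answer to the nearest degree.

The section lies 20° from the strike.
tan α = tan 47° × sin 20° = 1.0724 × 0.3420 = 0.3668
α = arctan(0.3668) = 20.14°

20°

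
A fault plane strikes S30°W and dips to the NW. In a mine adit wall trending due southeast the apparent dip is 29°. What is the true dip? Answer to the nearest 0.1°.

29.8°

β = acute angle between strike S30°W and section due southeast = 75°.
tan(true dip) = tan 29° / sin 75° = 0.5739
true dip = arctan 0.5739 = 29.85°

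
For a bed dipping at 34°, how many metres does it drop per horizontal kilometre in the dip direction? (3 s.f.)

675 m

drop per km = 1000 × tan 34° = 1000 × 0.6745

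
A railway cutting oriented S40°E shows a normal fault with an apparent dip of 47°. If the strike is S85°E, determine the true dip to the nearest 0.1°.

56.6°

The section is 45° from the strike.
tan(true dip) = tan 47° / sin 45° = 1.5166
true dip = arctan 1.5166 = 56.60°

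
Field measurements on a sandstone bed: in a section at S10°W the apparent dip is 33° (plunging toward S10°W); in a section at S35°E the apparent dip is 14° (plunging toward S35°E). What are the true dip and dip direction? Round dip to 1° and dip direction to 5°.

Each apparent-dip line lies in the plane. As unit vectors (x east, y north, z up), v₁ plunges 33°→S10°W and v₂ plunges 14°→S35°E.
The plane normal is n = v₁ × v₂ ∝ (-0.233, -0.338, 0.575).
True dip = arccos(n_z / |n|) = arccos(0.8138) = 35.5°.
Dip direction = azimuth of (n_x, n_y) = atan2(-0.233, -0.338) = 215°.

true dip 36°, dip direction 215°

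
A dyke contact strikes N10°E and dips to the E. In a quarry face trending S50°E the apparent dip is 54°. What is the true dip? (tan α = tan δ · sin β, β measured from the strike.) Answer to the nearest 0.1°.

57.8°

The section is 60° from the strike.
tan δ = tan α / sin β = tan 54° / sin 60° = 1.3764 / 0.8660 = 1.5893
δ = arctan(1.5893) = 57.82°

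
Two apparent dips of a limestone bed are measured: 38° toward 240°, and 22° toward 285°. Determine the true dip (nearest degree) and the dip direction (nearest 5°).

Represent each trace as a vector plunging at its apparent dip toward its trend (east-north-up frame): v₁ = (-0.682, -0.394, -0.616), v₂ = (-0.896, 0.240, -0.375).
Cross product v₁ × v₂ gives the pole to the plane: n ∝ (-0.295, -0.296, 0.517).
tan δ = √(n_x²+n_y²)/n_z = 0.418/0.517, so δ = 39.0°.
Dip direction = azimuth of (n_x, n_y) = atan2(-0.295, -0.296) = 225°.

true dip 39°, dip direction 225°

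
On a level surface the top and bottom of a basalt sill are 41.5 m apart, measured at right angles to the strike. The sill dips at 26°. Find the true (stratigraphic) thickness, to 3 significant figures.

True thickness t = w · sin(dip) = 41.5 × sin 26°
t = 41.5 × 0.4384 = 18.192 m

18.2 m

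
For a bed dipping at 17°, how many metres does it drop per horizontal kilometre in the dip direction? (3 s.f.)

drop per km = 1000 × tan 17° = 1000 × 0.3057

306 m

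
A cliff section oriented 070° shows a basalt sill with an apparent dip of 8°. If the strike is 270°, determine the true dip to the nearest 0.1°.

The section is 20° from the strike.
tan δ = tan α / sin β = tan 8° / sin 20° = 0.1405 / 0.3420 = 0.4109
true dip = arctan 0.4109 = 22.34°

22.3°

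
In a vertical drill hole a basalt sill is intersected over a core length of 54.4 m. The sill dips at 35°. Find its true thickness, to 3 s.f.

True thickness t = h · cos(dip) = 54.4 × cos 35°
t = 54.4 × 0.8192 = 44.562 m

44.6 m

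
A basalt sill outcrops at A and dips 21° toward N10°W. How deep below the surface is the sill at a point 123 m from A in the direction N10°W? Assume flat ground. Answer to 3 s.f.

The hole is directly down-dip from the outcrop, so the down-dip offset is 123 m.
Depth = down-dip offset × tan(dip) = 123.00 × tan 21° = 123.00 × 0.3839
Depth = 47.22 m

47.2 m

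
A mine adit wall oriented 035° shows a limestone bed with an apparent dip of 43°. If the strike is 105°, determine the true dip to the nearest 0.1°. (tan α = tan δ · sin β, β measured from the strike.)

44.8°

The section is 70° from the strike.
tan δ = tan α / sin β = tan 43° / sin 70° = 0.9325 / 0.9397 = 0.9924
true dip = arctan 0.9924 = 44.78°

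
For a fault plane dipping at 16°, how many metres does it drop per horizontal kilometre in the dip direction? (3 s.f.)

drop per km = 1000 × tan 16° = 1000 × 0.2867

287 m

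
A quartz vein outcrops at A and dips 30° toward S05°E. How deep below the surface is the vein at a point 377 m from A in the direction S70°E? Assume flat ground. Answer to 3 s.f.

The hole lies 65° from the dip direction, so the down-dip offset is 377 × cos 65° = 159.33 m.
Depth = down-dip offset × tan(dip) = 159.33 × tan 30° = 159.33 × 0.5774
Depth = 91.99 m

92.0 m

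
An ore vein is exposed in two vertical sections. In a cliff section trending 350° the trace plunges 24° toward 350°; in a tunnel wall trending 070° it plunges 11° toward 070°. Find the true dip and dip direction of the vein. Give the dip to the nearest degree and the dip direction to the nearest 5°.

true dip 25°, dip direction 005°

Represent each trace as a vector plunging at its apparent dip toward its trend (east-north-up frame): v₁ = (-0.159, 0.900, -0.407), v₂ = (0.922, 0.336, -0.191).
n = v₁ × v₂ = (0.035, 0.405, 0.883) (taken with n_z > 0).
Dip δ = arctan(|n_h|/n_z) = arctan(0.407/0.883) = 24.7°.
Dip direction = atan2(0.035, 0.405) = 5° (azimuth of n's horizontal projection).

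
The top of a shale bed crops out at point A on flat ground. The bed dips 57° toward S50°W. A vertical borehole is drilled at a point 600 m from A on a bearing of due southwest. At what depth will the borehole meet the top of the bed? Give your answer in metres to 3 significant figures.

The hole lies 5° from the dip direction, so the down-dip offset is 600 × cos 5° = 597.72 m.
Depth = down-dip offset × tan(dip) = 597.72 × tan 57° = 597.72 × 1.5399
Depth = 920.40 m

920 m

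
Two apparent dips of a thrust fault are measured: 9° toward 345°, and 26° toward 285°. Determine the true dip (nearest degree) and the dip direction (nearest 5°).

Represent each trace as a vector plunging at its apparent dip toward its trend (east-north-up frame): v₁ = (-0.256, 0.954, -0.156), v₂ = (-0.868, 0.233, -0.438).
The plane normal is n = v₁ × v₂ ∝ (-0.382, 0.024, 0.769).
Dip δ = arctan(|n_h|/n_z) = arctan(0.383/0.769) = 26.5°.
Dip direction = azimuth of (n_x, n_y) = atan2(-0.382, 0.024) = 274°.

true dip 26°, dip direction 275°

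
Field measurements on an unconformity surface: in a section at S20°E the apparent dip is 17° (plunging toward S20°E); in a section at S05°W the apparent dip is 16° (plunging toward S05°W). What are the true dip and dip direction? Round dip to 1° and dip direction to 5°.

true dip 17°, dip direction 165°

Each apparent-dip line lies in the plane. As unit vectors (x east, y north, z up), v₁ plunges 17°→S20°E and v₂ plunges 16°→S05°W.
The plane normal is n = v₁ × v₂ ∝ (0.032, -0.115, 0.388).
tan δ = √(n_x²+n_y²)/n_z = 0.119/0.388, so δ = 17.0°.
The horizontal component of n points toward azimuth atan2(n_x, n_y) = 164°, the dip direction.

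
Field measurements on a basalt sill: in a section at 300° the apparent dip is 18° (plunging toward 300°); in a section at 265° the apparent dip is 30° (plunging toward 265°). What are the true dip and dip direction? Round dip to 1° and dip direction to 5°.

Each apparent-dip line lies in the plane. As unit vectors (x east, y north, z up), v₁ plunges 18°→300° and v₂ plunges 30°→265°.
The plane normal is n = v₁ × v₂ ∝ (-0.261, -0.145, 0.472).
tan δ = √(n_x²+n_y²)/n_z = 0.299/0.472, so δ = 32.3°.
Dip direction = azimuth of (n_x, n_y) = atan2(-0.261, -0.145) = 241°.

true dip 32°, dip direction 240°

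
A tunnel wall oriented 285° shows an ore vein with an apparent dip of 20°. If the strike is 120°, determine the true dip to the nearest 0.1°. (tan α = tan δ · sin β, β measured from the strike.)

The section is 15° from the strike.
tan(true dip) = tan 20° / sin 15° = 1.4063
δ = arctan(1.4063) = 54.58°

54.6°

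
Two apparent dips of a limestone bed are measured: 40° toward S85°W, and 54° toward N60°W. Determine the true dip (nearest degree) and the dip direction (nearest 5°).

true dip 56°, dip direction 320°

Represent each trace as a vector plunging at its apparent dip toward its trend (east-north-up frame): v₁ = (-0.763, -0.067, -0.643), v₂ = (-0.509, 0.294, -0.809).
n = v₁ × v₂ = (-0.243, 0.290, 0.258) (taken with n_z > 0).
Dip δ = arctan(|n_h|/n_z) = arctan(0.378/0.258) = 55.7°.
The horizontal component of n points toward azimuth atan2(n_x, n_y) = 320°, the dip direction.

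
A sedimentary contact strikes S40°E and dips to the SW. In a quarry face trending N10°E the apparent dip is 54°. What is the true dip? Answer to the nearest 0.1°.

β = acute angle between strike S40°E and section N10°E = 50°.
tan(true dip) = tan 54° / sin 50° = 1.7967
δ = arctan(1.7967) = 60.90°

60.9°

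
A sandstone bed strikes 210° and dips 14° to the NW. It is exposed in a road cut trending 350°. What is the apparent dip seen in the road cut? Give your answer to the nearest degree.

The strike is 210° and the section trends 350°; the acute angle between them is β = 40°.
tan(apparent dip) = tan 14° · sin 40° = 0.1603
α = arctan(0.1603) = 9.11°

9°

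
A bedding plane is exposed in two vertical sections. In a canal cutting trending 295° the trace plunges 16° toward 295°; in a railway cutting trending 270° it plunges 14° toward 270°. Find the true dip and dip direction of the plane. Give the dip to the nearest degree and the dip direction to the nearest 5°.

true dip 16°, dip direction 300°

The two traces are lines in the plane: v₁ = (sin 295°·cos 16°, cos 295°·cos 16°, −sin 16°), v₂ = (sin 270°·cos 14°, cos 270°·cos 14°, −sin 14°).
The plane normal is n = v₁ × v₂ ∝ (-0.098, 0.057, 0.394).
tan δ = √(n_x²+n_y²)/n_z = 0.113/0.394, so δ = 16.1°.
The horizontal component of n points toward azimuth atan2(n_x, n_y) = 300°, the dip direction.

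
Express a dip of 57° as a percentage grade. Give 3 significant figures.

154%

grade % = 100 × tan 57° = 100 × 1.5399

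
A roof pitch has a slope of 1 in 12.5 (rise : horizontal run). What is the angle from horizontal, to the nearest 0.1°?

tan θ = 1/12.5 = 0.0800
θ = arctan(0.0800) = 4.57°

4.6°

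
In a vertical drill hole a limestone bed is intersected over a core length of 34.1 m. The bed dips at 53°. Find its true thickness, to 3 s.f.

True thickness t = h · cos(dip) = 34.1 × cos 53°
t = 34.1 × 0.6018 = 20.522 m

20.5 m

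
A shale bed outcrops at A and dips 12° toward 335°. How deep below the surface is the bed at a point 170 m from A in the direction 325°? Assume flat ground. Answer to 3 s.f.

The hole lies 10° from the dip direction, so the down-dip offset is 170 × cos 10° = 167.42 m.
Depth = down-dip offset × tan(dip) = 167.42 × tan 12° = 167.42 × 0.2126
Depth = 35.59 m

35.6 m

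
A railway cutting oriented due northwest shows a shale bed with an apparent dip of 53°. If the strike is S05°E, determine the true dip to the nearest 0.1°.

64.2°

The section is 40° from the strike.
tan(true dip) = tan 53° / sin 40° = 2.0645
δ = arctan(2.0645) = 64.16°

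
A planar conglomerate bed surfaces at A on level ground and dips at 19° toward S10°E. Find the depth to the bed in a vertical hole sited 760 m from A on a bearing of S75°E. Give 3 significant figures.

111 m

The hole lies 65° from the dip direction, so the down-dip offset is 760 × cos 65° = 321.19 m.
Depth = down-dip offset × tan(dip) = 321.19 × tan 19° = 321.19 × 0.3443
Depth = 110.59 m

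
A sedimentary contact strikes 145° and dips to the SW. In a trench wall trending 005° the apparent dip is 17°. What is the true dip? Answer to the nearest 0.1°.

β = acute angle between strike 145° and section 005° = 40°.
tan δ = tan α / sin β = tan 17° / sin 40° = 0.3057 / 0.6428 = 0.4756
true dip = arctan 0.4756 = 25.44°

25.4°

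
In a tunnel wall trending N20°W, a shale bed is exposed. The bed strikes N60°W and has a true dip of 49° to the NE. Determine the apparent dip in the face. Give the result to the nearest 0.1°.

36.5°

The strike is N60°W and the section trends N20°W; the acute angle between them is β = 40°.
tan(apparent dip) = tan 49° · sin 40° = 0.7394
apparent dip = arctan 0.7394 = 36.48°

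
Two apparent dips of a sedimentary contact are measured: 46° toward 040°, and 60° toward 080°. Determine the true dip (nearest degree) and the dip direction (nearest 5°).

true dip 61°, dip direction 095°

The two traces are lines in the plane: v₁ = (sin 40°·cos 46°, cos 40°·cos 46°, −sin 46°), v₂ = (sin 80°·cos 60°, cos 80°·cos 60°, −sin 60°).
n = v₁ × v₂ = (0.398, -0.032, 0.223) (taken with n_z > 0).
Dip δ = arctan(|n_h|/n_z) = arctan(0.400/0.223) = 60.8°.
The horizontal component of n points toward azimuth atan2(n_x, n_y) = 95°, the dip direction.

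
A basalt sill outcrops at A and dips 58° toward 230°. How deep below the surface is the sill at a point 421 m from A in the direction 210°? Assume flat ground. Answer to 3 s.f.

The hole lies 20° from the dip direction, so the down-dip offset is 421 × cos 20° = 395.61 m.
Depth = down-dip offset × tan(dip) = 395.61 × tan 58° = 395.61 × 1.6003
Depth = 633.11 m

633 m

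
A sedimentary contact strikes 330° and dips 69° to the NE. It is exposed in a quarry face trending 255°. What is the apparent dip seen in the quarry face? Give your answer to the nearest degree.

The section lies 75° from the strike.
tan(apparent dip) = tan 69° · sin 75° = 2.5163
α = arctan(2.5163) = 68.33°

68°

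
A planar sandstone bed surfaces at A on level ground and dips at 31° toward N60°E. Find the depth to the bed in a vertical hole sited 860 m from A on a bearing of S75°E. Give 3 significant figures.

365 m

The hole lies 45° from the dip direction, so the down-dip offset is 860 × cos 45° = 608.11 m.
Depth = down-dip offset × tan(dip) = 608.11 × tan 31° = 608.11 × 0.6009
Depth = 365.39 m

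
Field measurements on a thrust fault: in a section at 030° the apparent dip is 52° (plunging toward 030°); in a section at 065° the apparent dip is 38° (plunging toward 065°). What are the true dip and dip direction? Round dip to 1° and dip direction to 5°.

true dip 54°, dip direction 010°

Each apparent-dip line lies in the plane. As unit vectors (x east, y north, z up), v₁ plunges 52°→030° and v₂ plunges 38°→065°.
Cross product v₁ × v₂ gives the pole to the plane: n ∝ (0.066, 0.373, 0.278).
True dip = arccos(n_z / |n|) = arccos(0.5918) = 53.7°.
Dip direction = atan2(0.066, 0.373) = 10° (azimuth of n's horizontal projection).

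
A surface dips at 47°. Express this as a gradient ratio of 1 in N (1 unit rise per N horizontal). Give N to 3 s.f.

1 in 0.933

1 : N means tan θ = 1/N, so N = 1/tan 47° = 1/1.0724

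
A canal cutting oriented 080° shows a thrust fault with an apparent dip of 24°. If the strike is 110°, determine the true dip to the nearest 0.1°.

41.7°

The section is 30° from the strike.
tan(true dip) = tan 24° / sin 30° = 0.8905
δ = arctan(0.8905) = 41.68°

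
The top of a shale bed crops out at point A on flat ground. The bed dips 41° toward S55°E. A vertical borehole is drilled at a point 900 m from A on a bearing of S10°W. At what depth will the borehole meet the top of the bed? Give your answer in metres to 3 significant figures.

The hole lies 65° from the dip direction, so the down-dip offset is 900 × cos 65° = 380.36 m.
Depth = down-dip offset × tan(dip) = 380.36 × tan 41° = 380.36 × 0.8693
Depth = 330.64 m

331 m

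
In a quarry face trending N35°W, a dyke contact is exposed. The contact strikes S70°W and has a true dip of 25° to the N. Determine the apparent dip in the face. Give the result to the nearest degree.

The strike is S70°W and the section trends N35°W; the acute angle between them is β = 75°.
tan(apparent dip) = tan 25° · sin 75° = 0.4504
α = arctan(0.4504) = 24.25°

24°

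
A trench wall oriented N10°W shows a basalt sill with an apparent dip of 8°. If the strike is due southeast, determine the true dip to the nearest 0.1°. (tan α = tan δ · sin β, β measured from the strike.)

β = acute angle between strike due southeast and section N10°W = 35°.
tan(true dip) = tan 8° / sin 35° = 0.2450
true dip = arctan 0.2450 = 13.77°

13.8°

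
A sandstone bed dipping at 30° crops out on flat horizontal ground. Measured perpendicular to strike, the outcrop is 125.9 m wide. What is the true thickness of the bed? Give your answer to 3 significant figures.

62.9 m

True thickness t = w · sin(dip) = 125.9 × sin 30°
t = 125.9 × 0.5000 = 62.950 m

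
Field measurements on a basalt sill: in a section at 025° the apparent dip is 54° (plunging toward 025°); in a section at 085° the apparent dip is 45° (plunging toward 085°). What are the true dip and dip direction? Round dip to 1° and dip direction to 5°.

The two traces are lines in the plane: v₁ = (sin 25°·cos 54°, cos 25°·cos 54°, −sin 54°), v₂ = (sin 85°·cos 45°, cos 85°·cos 45°, −sin 45°).
The plane normal is n = v₁ × v₂ ∝ (0.327, 0.394, 0.360).
Dip δ = arctan(|n_h|/n_z) = arctan(0.512/0.360) = 54.9°.
Dip direction = azimuth of (n_x, n_y) = atan2(0.327, 0.394) = 40°.

true dip 55°, dip direction 040°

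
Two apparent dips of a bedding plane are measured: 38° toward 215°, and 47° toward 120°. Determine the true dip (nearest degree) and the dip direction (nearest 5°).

Represent each trace as a vector plunging at its apparent dip toward its trend (east-north-up frame): v₁ = (-0.452, -0.646, -0.616), v₂ = (0.591, -0.341, -0.731).
Cross product v₁ × v₂ gives the pole to the plane: n ∝ (0.262, -0.694, 0.535).
Dip δ = arctan(|n_h|/n_z) = arctan(0.742/0.535) = 54.2°.
Dip direction = atan2(0.262, -0.694) = 159° (azimuth of n's horizontal projection).

true dip 54°, dip direction 160°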